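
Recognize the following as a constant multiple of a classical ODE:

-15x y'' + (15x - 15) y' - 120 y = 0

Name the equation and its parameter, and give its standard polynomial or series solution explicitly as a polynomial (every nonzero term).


All three coefficients share the factor -15; dividing through by -15 gives  x y'' + (1 - x) y' + 8 y = 0.
This matches the Laguerre equation x y'' + (1 - x) y' + n y = 0 with n = 8; the polynomial solution is L_8(x).
With y = sum_k a_k x^k, matching x^k gives (k+1)k a_{k+1} + (k+1) a_{k+1} - k a_k + n a_k = 0, i.e. (k+1)^2 a_{k+1} = (k - n) a_k = (k - 8) a_k. The right side vanishes at k = 8, so the series terminates at degree 8.
Standard normalization L_n(0) = 1 gives a_0 = 1. Work upward with a_{k+1} = (k - 8) a_k / (k+1)^2:
  a_1 = (0 - 8)(1) / 1^2 = -8/1 = -8
  a_2 = (1 - 8)(-8) / 2^2 = 56/4 = 14
  a_3 = (2 - 8)(14) / 3^2 = -84/9 = -28/3
  a_4 = (3 - 8)(-28/3) / 4^2 = (140/3)/16 = 35/12
  a_5 = (4 - 8)(35/12) / 5^2 = (-35/3)/25 = -7/15
  a_6 = (5 - 8)(-7/15) / 6^2 = (7/5)/36 = 7/180
  a_7 = (6 - 8)(7/180) / 7^2 = (-7/90)/49 = -1/630
  a_8 = (7 - 8)(-1/630) / 8^2 = (1/630)/64 = 1/40320
Hence L_8(x) = x^8/40320 - x^7/630 + 7 x^6/180 - 7 x^5/15 + 35 x^4/12 - 28 x^3/3 + 14 x^2 - 8 x + 1.

L_8(x); series = x^8/40320 - x^7/630 + 7 x^6/180 - 7 x^5/15 + 35 x^4/12 - 28 x^3/3 + 14 x^2 - 8 x + 1


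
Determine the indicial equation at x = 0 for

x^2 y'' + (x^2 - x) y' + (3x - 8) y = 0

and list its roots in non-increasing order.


Divide by x^2 to reach normal form y'' + P_1(x) y' + P_2(x) y = 0 with P_1(x) = 1 - 1/x and P_2(x) = 3/x - 8/x^2.
x = 0 is a singular point because the y'-coefficient 1 - 1/x has a pole at x = 0 and the y-coefficient 3/x - 8/x^2 has a pole at x = 0.
It is a regular singular point because x P_1(x) = p(x) = x - 1 and x^2 P_2(x) = q(x) = 3x - 8 are polynomials, hence analytic at x = 0.
p(0) = -1,  q(0) = -8.
Indicial equation: r(r-1) + p(0) r + q(0) = 0, i.e. r^2 + (p(0) - 1) r + q(0) = 0, i.e. r^2 - 2 r - 8 = 0.
Discriminant: (-2)^2 - 4(-8) = 36, so r = (2 ± 6)/2.
Solving: r_1 = 4, r_2 = -2.

indicial: r^2 - 2 r - 8 = 0; roots r_1 = 4, r_2 = -2


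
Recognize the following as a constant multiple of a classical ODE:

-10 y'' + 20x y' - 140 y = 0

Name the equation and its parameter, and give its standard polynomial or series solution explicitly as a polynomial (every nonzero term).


All three coefficients share the factor -10; dividing through by -10 gives  y'' - 2x y' + 14 y = 0.
This matches the Hermite equation y'' - 2x y' + 2n y = 0 with 2n = 14, so n = 7; the polynomial solution is H_7(x).
With y = sum_k a_k x^k, matching x^k gives (k+2)(k+1) a_{k+2} = 2(k - n) a_k = 2(k - 7) a_k. The right side vanishes at k = 7, so the series with the parity of 7 terminates at degree 7.
Standard normalization: leading coefficient of H_n is 2^n, so a_7 = 2^7 = 128. Work downward with a_k = (k+1)(k+2) a_{k+2} / (2(k - n)):
  a_5 = (6)(7)(128) / (2(5 - 7)) = 5376/(-4) = -1344
  a_3 = (4)(5)(-1344) / (2(3 - 7)) = -26880/(-8) = 3360
  a_1 = (2)(3)(3360) / (2(1 - 7)) = 20160/(-12) = -1680
Hence H_7(x) = 128 x^7 - 1344 x^5 + 3360 x^3 - 1680 x.

H_7(x); series = 128 x^7 - 1344 x^5 + 3360 x^3 - 1680 x


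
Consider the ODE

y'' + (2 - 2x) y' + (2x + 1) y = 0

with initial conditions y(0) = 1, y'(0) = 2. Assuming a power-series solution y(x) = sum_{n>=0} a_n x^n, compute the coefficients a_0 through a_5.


Ansatz: y(x) = sum_{n>=0} a_n x^n, so y'(x) = sum_{n>=1} n a_n x^(n-1) and y''(x) = sum_{n>=2} n(n-1) a_n x^(n-2).
Substitute into P(x) y'' + Q(x) y' + R(x) y = 0 with P(x) = 1, Q(x) = 2 - 2x, R(x) = 2x + 1, and match powers of x.
Initial conditions: a_0 = 1, a_1 = 2.
Setting the coefficient of each power of x to zero and solving order by order (substituting the coefficients already found):
  x^0: 2 a_2 + 2 a_1 + a_0 = 0  ->  2 a_2 = -2 a_1 - a_0 = -5  ->  a_2 = -5/2
  x^1: 6 a_3 + 4 a_2 - a_1 + 2 a_0 = 0  ->  6 a_3 = -4 a_2 + a_1 - 2 a_0 = 10  ->  a_3 = 5/3
  x^2: 12 a_4 + 6 a_3 - 3 a_2 + 2 a_1 = 0  ->  12 a_4 = -6 a_3 + 3 a_2 - 2 a_1 = -43/2  ->  a_4 = -43/24
  x^3: 20 a_5 + 8 a_4 - 5 a_3 + 2 a_2 = 0  ->  20 a_5 = -8 a_4 + 5 a_3 - 2 a_2 = 83/3  ->  a_5 = 83/60
Truncated series: y(x) = 1 + 2 x - (5/2) x^2 + (5/3) x^3 - (43/24) x^4 + (83/60) x^5 + O(x^6).

a_0 = 1; a_1 = 2; a_2 = -5/2; a_3 = 5/3; a_4 = -43/24; a_5 = 83/60


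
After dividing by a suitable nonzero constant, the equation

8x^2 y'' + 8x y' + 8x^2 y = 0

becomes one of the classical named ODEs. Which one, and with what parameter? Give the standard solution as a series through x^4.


All three coefficients share the factor 8; dividing through by 8 gives  x^2 y'' + x y' + x^2 y = 0.
This matches the Bessel equation x^2 y'' + x y' + (x^2 - nu^2) y = 0 with nu^2 = 0, so nu = 0; the solution bounded at x = 0 is J_0(x).
Frobenius at x = 0: indicial roots ±nu; for r = nu the recurrence k(k + 2nu) c_k = -c_{k-2} gives the standard series J_nu(x) = sum_{k>=0} (-1)^k / (k! (k+nu)!) (x/2)^(2k+nu). Evaluate the first 3 terms:
  k = 0: (-1)^0 / (0! * 0! * 2^0) x^0 = 1/(1*1*1) x^0 = (1) x^0
  k = 1: (-1)^1 / (1! * 1! * 2^2) x^2 = -1/(1*1*4) x^2 = (-1/4) x^2
  k = 2: (-1)^2 / (2! * 2! * 2^4) x^4 = 1/(2*2*16) x^4 = (1/64) x^4
Hence J_0(x) = x^4/64 - x^2/4 + 1 + ....

J_0(x); series = x^4/64 - x^2/4 + 1


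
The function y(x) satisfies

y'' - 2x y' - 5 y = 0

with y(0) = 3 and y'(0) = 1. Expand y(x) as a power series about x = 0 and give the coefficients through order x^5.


Ansatz: y(x) = sum_{n>=0} a_n x^n, so y'(x) = sum_{n>=1} n a_n x^(n-1) and y''(x) = sum_{n>=2} n(n-1) a_n x^(n-2).
Substitute into P(x) y'' + Q(x) y' + R(x) y = 0 with P(x) = 1, Q(x) = -2x, R(x) = -5, and match powers of x.
Initial conditions: a_0 = 3, a_1 = 1.
Setting the coefficient of each power of x to zero and solving order by order (substituting the coefficients already found):
  x^0: 2 a_2 - 5 a_0 = 0  ->  2 a_2 = 5 a_0 = 15  ->  a_2 = 15/2
  x^1: 6 a_3 - 7 a_1 = 0  ->  6 a_3 = 7 a_1 = 7  ->  a_3 = 7/6
  x^2: 12 a_4 - 9 a_2 = 0  ->  12 a_4 = 9 a_2 = 135/2  ->  a_4 = 45/8
  x^3: 20 a_5 - 11 a_3 = 0  ->  20 a_5 = 11 a_3 = 77/6  ->  a_5 = 77/120
Truncated series: y(x) = 3 + x + (15/2) x^2 + (7/6) x^3 + (45/8) x^4 + (77/120) x^5 + O(x^6).

a_0 = 3; a_1 = 1; a_2 = 15/2; a_3 = 7/6; a_4 = 45/8; a_5 = 77/120


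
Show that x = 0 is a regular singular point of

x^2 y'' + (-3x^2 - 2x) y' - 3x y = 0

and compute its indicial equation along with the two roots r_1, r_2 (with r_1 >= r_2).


Divide by x^2 to reach normal form y'' + P_1(x) y' + P_2(x) y = 0 with P_1(x) = -3 - 2/x and P_2(x) = -3/x.
x = 0 is a singular point because the y'-coefficient -3 - 2/x has a pole at x = 0 and the y-coefficient -3/x has a pole at x = 0.
It is a regular singular point because x P_1(x) = p(x) = -3x - 2 and x^2 P_2(x) = q(x) = -3x are polynomials, hence analytic at x = 0.
p(0) = -2,  q(0) = 0.
Indicial equation: r(r-1) + p(0) r + q(0) = 0, i.e. r^2 + (p(0) - 1) r + q(0) = 0, i.e. r^2 - 3 r = 0.
Discriminant: (-3)^2 - 4(0) = 9, so r = (3 ± 3)/2.
Solving: r_1 = 3, r_2 = 0.

indicial: r^2 - 3 r = 0; roots r_1 = 3, r_2 = 0


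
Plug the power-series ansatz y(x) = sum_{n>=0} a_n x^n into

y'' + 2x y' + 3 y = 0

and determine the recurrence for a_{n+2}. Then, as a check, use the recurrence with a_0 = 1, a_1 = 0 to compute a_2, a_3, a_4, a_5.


Substitute y = sum_n a_n x^n.
y''(x) has coefficient (n+2)(n+1) a_{n+2} at x^n;
2 x y'(x) has coefficient 2 n a_n at x^n (shift);
3 y(x) has coefficient 3 a_n at x^n.
Matching x^n: (n+2)(n+1) a_{n+2} + (2n + 3) a_n = 0.
Thus a_{n+2} = (-2n - 3) / ((n+1)(n+2)) * a_n.

Check with a_0 = 1, a_1 = 0 (apply the recurrence for n = 0, 1, 2, 3): a_0 = 1, a_1 = 0, a_2 = -3/2, a_3 = 0, a_4 = 7/8, a_5 = 0.

a_(n+2) = (-2n - 3) / ((n+1)(n+2)) * a_n; check: a_0 = 1, a_1 = 0, a_2 = -3/2, a_3 = 0, a_4 = 7/8, a_5 = 0


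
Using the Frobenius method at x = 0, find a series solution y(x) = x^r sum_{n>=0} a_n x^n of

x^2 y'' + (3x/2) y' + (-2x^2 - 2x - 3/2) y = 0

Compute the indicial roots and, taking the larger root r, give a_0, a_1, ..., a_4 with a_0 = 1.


Write in Frobenius form y'' + (p(x)/x) y' + (q(x)/x^2) y = 0:
  p(x) = 3/2,  q(x) = -2x^2 - 2x - 3/2.
Indicial equation: r(r-1) + (3/2) r + (-3/2) = 0 -> roots r_1 = 1, r_2 = -3/2.
Take r = r_1 = 1. Let y(x) = x^r sum_{n>=0} a_n x^n with a_0 = 1.
Substitute y = x^r sum a_n x^n and match x^{r+n}. The recurrence is
  D(n) a_n - 2 a_{n-1} - 2 a_{n-2} = 0,  where D(n) = (r+n)(r+n-1) + (3/2)(r+n) + (-3/2).
  a_n = [2 a_{n-1} + 2 a_{n-2}] / D(n).
Since the indicial polynomial factors as (r - r_1)(r - r_2), D(n) = (r_1 + n - r_1)(r_1 + n - r_2) = n(n + 5/2).
Evaluating step by step (a_0 = 1):
  n = 1: D(1) = 1(1 + 5/2) = 7/2; numerator = 2(1) = 2; a_1 = (2)/(7/2) = 4/7
  n = 2: D(2) = 2(2 + 5/2) = 9; numerator = 2(4/7) + 2(1) = 22/7; a_2 = (22/7)/(9) = 22/63
  n = 3: D(3) = 3(3 + 5/2) = 33/2; numerator = 2(22/63) + 2(4/7) = 116/63; a_3 = (116/63)/(33/2) = 232/2079
  n = 4: D(4) = 4(4 + 5/2) = 26; numerator = 2(232/2079) + 2(22/63) = 1916/2079; a_4 = (1916/2079)/(26) = 958/27027

r = 1; a_0 = 1; a_1 = 4/7; a_2 = 22/63; a_3 = 232/2079; a_4 = 958/27027


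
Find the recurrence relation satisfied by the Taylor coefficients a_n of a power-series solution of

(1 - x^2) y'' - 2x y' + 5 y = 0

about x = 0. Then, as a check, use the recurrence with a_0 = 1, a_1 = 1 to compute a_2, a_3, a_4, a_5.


Substitute y = sum_n a_n x^n.
(1 - 1 x^2) y'' contributes (n+2)(n+1) a_{n+2} - n(n-1) a_n at x^n.
-2 x y'(x) contributes -2 n a_n at x^n.
5 y(x) contributes 5 a_n at x^n.
Matching x^n: (n+2)(n+1) a_{n+2} + (-n(n-1) - 2 n + 5) a_n = 0.
Thus a_{n+2} = (n(n-1) + 2 n - 5) / ((n+1)(n+2)) * a_n.

Check with a_0 = 1, a_1 = 1 (apply the recurrence for n = 0, 1, 2, 3): a_0 = 1, a_1 = 1, a_2 = -5/2, a_3 = -1/2, a_4 = -5/24, a_5 = -7/40.

a_(n+2) = (n(n-1) + 2 n - 5) / ((n+1)(n+2)) * a_n; check: a_0 = 1, a_1 = 1, a_2 = -5/2, a_3 = -1/2, a_4 = -5/24, a_5 = -7/40


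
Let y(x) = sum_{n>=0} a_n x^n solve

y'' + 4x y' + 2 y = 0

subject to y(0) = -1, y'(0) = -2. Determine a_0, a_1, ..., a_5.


Ansatz: y(x) = sum_{n>=0} a_n x^n, so y'(x) = sum_{n>=1} n a_n x^(n-1) and y''(x) = sum_{n>=2} n(n-1) a_n x^(n-2).
Substitute into P(x) y'' + Q(x) y' + R(x) y = 0 with P(x) = 1, Q(x) = 4x, R(x) = 2, and match powers of x.
Initial conditions: a_0 = -1, a_1 = -2.
Setting the coefficient of each power of x to zero and solving order by order (substituting the coefficients already found):
  x^0: 2 a_2 + 2 a_0 = 0  ->  2 a_2 = -2 a_0 = 2  ->  a_2 = 1
  x^1: 6 a_3 + 6 a_1 = 0  ->  6 a_3 = -6 a_1 = 12  ->  a_3 = 2
  x^2: 12 a_4 + 10 a_2 = 0  ->  12 a_4 = -10 a_2 = -10  ->  a_4 = -5/6
  x^3: 20 a_5 + 14 a_3 = 0  ->  20 a_5 = -14 a_3 = -28  ->  a_5 = -7/5
Truncated series: y(x) = -1 - 2 x + x^2 + 2 x^3 - (5/6) x^4 - (7/5) x^5 + O(x^6).

a_0 = -1; a_1 = -2; a_2 = 1; a_3 = 2; a_4 = -5/6; a_5 = -7/5


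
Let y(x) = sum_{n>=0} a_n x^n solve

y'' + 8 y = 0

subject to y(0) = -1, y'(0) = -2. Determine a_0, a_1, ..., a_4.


Ansatz: y(x) = sum_{n>=0} a_n x^n, so y'(x) = sum_{n>=1} n a_n x^(n-1) and y''(x) = sum_{n>=2} n(n-1) a_n x^(n-2).
Substitute into P(x) y'' + Q(x) y' + R(x) y = 0 with P(x) = 1, Q(x) = 0, R(x) = 8, and match powers of x.
Initial conditions: a_0 = -1, a_1 = -2.
Setting the coefficient of each power of x to zero and solving order by order (substituting the coefficients already found):
  x^0: 2 a_2 + 8 a_0 = 0  ->  2 a_2 = -8 a_0 = 8  ->  a_2 = 4
  x^1: 6 a_3 + 8 a_1 = 0  ->  6 a_3 = -8 a_1 = 16  ->  a_3 = 8/3
  x^2: 12 a_4 + 8 a_2 = 0  ->  12 a_4 = -8 a_2 = -32  ->  a_4 = -8/3
Truncated series: y(x) = -1 - 2 x + 4 x^2 + (8/3) x^3 - (8/3) x^4 + O(x^5).

a_0 = -1; a_1 = -2; a_2 = 4; a_3 = 8/3; a_4 = -8/3


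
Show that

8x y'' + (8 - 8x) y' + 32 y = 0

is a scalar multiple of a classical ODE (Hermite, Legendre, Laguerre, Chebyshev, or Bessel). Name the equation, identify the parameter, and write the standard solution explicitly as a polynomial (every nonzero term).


All three coefficients share the factor 8; dividing through by 8 gives  x y'' + (1 - x) y' + 4 y = 0.
This matches the Laguerre equation x y'' + (1 - x) y' + n y = 0 with n = 4; the polynomial solution is L_4(x).
With y = sum_k a_k x^k, matching x^k gives (k+1)k a_{k+1} + (k+1) a_{k+1} - k a_k + n a_k = 0, i.e. (k+1)^2 a_{k+1} = (k - n) a_k = (k - 4) a_k. The right side vanishes at k = 4, so the series terminates at degree 4.
Standard normalization L_n(0) = 1 gives a_0 = 1. Work upward with a_{k+1} = (k - 4) a_k / (k+1)^2:
  a_1 = (0 - 4)(1) / 1^2 = -4/1 = -4
  a_2 = (1 - 4)(-4) / 2^2 = 12/4 = 3
  a_3 = (2 - 4)(3) / 3^2 = -6/9 = -2/3
  a_4 = (3 - 4)(-2/3) / 4^2 = (2/3)/16 = 1/24
Hence L_4(x) = x^4/24 - 2 x^3/3 + 3 x^2 - 4 x + 1.

L_4(x); series = x^4/24 - 2 x^3/3 + 3 x^2 - 4 x + 1


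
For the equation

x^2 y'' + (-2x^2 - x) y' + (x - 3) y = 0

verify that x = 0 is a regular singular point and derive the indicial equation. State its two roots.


Divide by x^2 to reach normal form y'' + P_1(x) y' + P_2(x) y = 0 with P_1(x) = -2 - 1/x and P_2(x) = 1/x - 3/x^2.
x = 0 is a singular point because the y'-coefficient -2 - 1/x has a pole at x = 0 and the y-coefficient 1/x - 3/x^2 has a pole at x = 0.
It is a regular singular point because x P_1(x) = p(x) = -2x - 1 and x^2 P_2(x) = q(x) = x - 3 are polynomials, hence analytic at x = 0.
p(0) = -1,  q(0) = -3.
Indicial equation: r(r-1) + p(0) r + q(0) = 0, i.e. r^2 + (p(0) - 1) r + q(0) = 0, i.e. r^2 - 2 r - 3 = 0.
Discriminant: (-2)^2 - 4(-3) = 16, so r = (2 ± 4)/2.
Solving: r_1 = 3, r_2 = -1.

indicial: r^2 - 2 r - 3 = 0; roots r_1 = 3, r_2 = -1


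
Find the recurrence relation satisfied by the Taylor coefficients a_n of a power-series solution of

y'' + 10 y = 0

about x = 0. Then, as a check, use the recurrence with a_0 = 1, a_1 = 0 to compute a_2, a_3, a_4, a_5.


Substitute y = sum_n a_n x^n into y'' + (const) y = 0.
y''(x) = sum_{n>=0} (n+2)(n+1) a_{n+2} x^n.
The ODE becomes sum_n [(n+2)(n+1) a_{n+2} + 10 a_n] x^n = 0.
Setting each coefficient to zero gives the recurrence:
  (n+2)(n+1) a_{n+2} + 10 a_n = 0,
  a_{n+2} = -10 / ((n+1)(n+2)) a_n.

Check with a_0 = 1, a_1 = 0 (apply the recurrence for n = 0, 1, 2, 3): a_0 = 1, a_1 = 0, a_2 = -5, a_3 = 0, a_4 = 25/6, a_5 = 0.

a_{n+2} = -10/((n+1)(n+2)) * a_n; check: a_0 = 1, a_1 = 0, a_2 = -5, a_3 = 0, a_4 = 25/6, a_5 = 0


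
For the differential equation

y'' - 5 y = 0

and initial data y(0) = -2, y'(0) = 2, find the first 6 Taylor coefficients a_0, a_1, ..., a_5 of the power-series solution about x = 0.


Ansatz: y(x) = sum_{n>=0} a_n x^n, so y'(x) = sum_{n>=1} n a_n x^(n-1) and y''(x) = sum_{n>=2} n(n-1) a_n x^(n-2).
Substitute into P(x) y'' + Q(x) y' + R(x) y = 0 with P(x) = 1, Q(x) = 0, R(x) = -5, and match powers of x.
Initial conditions: a_0 = -2, a_1 = 2.
Setting the coefficient of each power of x to zero and solving order by order (substituting the coefficients already found):
  x^0: 2 a_2 - 5 a_0 = 0  ->  2 a_2 = 5 a_0 = -10  ->  a_2 = -5
  x^1: 6 a_3 - 5 a_1 = 0  ->  6 a_3 = 5 a_1 = 10  ->  a_3 = 5/3
  x^2: 12 a_4 - 5 a_2 = 0  ->  12 a_4 = 5 a_2 = -25  ->  a_4 = -25/12
  x^3: 20 a_5 - 5 a_3 = 0  ->  20 a_5 = 5 a_3 = 25/3  ->  a_5 = 5/12
Truncated series: y(x) = -2 + 2 x - 5 x^2 + (5/3) x^3 - (25/12) x^4 + (5/12) x^5 + O(x^6).

a_0 = -2; a_1 = 2; a_2 = -5; a_3 = 5/3; a_4 = -25/12; a_5 = 5/12


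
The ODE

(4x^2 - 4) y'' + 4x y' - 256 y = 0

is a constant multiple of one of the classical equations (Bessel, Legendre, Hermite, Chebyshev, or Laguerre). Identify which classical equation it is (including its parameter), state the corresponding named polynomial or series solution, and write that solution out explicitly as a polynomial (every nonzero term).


All three coefficients share the factor -4; dividing through by -4 gives  (1 - x^2) y'' - x y' + 64 y = 0.
This matches the Chebyshev equation (1 - x^2) y'' - x y' + n^2 y = 0 (note the -x y' term, not -2x y') with n^2 = 64, so n = 8; the polynomial solution is T_8(x).
With y = sum_k a_k x^k, matching x^k gives (k+2)(k+1) a_{k+2} = (k^2 - n^2) a_k = (k - 8)(k + 8) a_k. The right side vanishes at k = 8, so the series with the parity of 8 terminates at degree 8.
Standard normalization: leading coefficient of T_n is 2^(n-1), so a_8 = 2^7 = 128. Work downward with a_k = (k+1)(k+2) a_{k+2} / ((k - 8)(k + 8)):
  a_6 = (7)(8)(128) / ((6 - 8)(6 + 8)) = 7168/(-28) = -256
  a_4 = (5)(6)(-256) / ((4 - 8)(4 + 8)) = -7680/(-48) = 160
  a_2 = (3)(4)(160) / ((2 - 8)(2 + 8)) = 1920/(-60) = -32
  a_0 = (1)(2)(-32) / ((0 - 8)(0 + 8)) = -64/(-64) = 1
Hence T_8(x) = 128 x^8 - 256 x^6 + 160 x^4 - 32 x^2 + 1.

T_8(x); series = 128 x^8 - 256 x^6 + 160 x^4 - 32 x^2 + 1


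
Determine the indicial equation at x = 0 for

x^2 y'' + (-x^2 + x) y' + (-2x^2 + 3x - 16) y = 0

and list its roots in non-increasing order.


Divide by x^2 to reach normal form y'' + P_1(x) y' + P_2(x) y = 0 with P_1(x) = -1 + 1/x and P_2(x) = -2 + 3/x - 16/x^2.
x = 0 is a singular point because the y'-coefficient -1 + 1/x has a pole at x = 0 and the y-coefficient -2 + 3/x - 16/x^2 has a pole at x = 0.
It is a regular singular point because x P_1(x) = p(x) = 1 - x and x^2 P_2(x) = q(x) = -2x^2 + 3x - 16 are polynomials, hence analytic at x = 0.
p(0) = 1,  q(0) = -16.
Indicial equation: r(r-1) + p(0) r + q(0) = 0, i.e. r^2 + (p(0) - 1) r + q(0) = 0, i.e. r^2 - 16 = 0.
Discriminant: (0)^2 - 4(-16) = 64, so r = (0 ± 8)/2.
Solving: r_1 = 4, r_2 = -4.

indicial: r^2 - 16 = 0; roots r_1 = 4, r_2 = -4


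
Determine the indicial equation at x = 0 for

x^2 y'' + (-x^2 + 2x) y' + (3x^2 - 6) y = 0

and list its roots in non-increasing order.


Divide by x^2 to reach normal form y'' + P_1(x) y' + P_2(x) y = 0 with P_1(x) = -1 + 2/x and P_2(x) = 3 - 6/x^2.
x = 0 is a singular point because the y'-coefficient -1 + 2/x has a pole at x = 0 and the y-coefficient 3 - 6/x^2 has a pole at x = 0.
It is a regular singular point because x P_1(x) = p(x) = 2 - x and x^2 P_2(x) = q(x) = 3x^2 - 6 are polynomials, hence analytic at x = 0.
p(0) = 2,  q(0) = -6.
Indicial equation: r(r-1) + p(0) r + q(0) = 0, i.e. r^2 + (p(0) - 1) r + q(0) = 0, i.e. r^2 + 1 r - 6 = 0.
Discriminant: (1)^2 - 4(-6) = 25, so r = (-1 ± 5)/2.
Solving: r_1 = 2, r_2 = -3.

indicial: r^2 + 1 r - 6 = 0; roots r_1 = 2, r_2 = -3


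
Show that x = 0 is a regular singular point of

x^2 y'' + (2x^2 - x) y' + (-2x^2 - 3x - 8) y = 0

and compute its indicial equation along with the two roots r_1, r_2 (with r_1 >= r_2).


Divide by x^2 to reach normal form y'' + P_1(x) y' + P_2(x) y = 0 with P_1(x) = 2 - 1/x and P_2(x) = -2 - 3/x - 8/x^2.
x = 0 is a singular point because the y'-coefficient 2 - 1/x has a pole at x = 0 and the y-coefficient -2 - 3/x - 8/x^2 has a pole at x = 0.
It is a regular singular point because x P_1(x) = p(x) = 2x - 1 and x^2 P_2(x) = q(x) = -2x^2 - 3x - 8 are polynomials, hence analytic at x = 0.
p(0) = -1,  q(0) = -8.
Indicial equation: r(r-1) + p(0) r + q(0) = 0, i.e. r^2 + (p(0) - 1) r + q(0) = 0, i.e. r^2 - 2 r - 8 = 0.
Discriminant: (-2)^2 - 4(-8) = 36, so r = (2 ± 6)/2.
Solving: r_1 = 4, r_2 = -2.

indicial: r^2 - 2 r - 8 = 0; roots r_1 = 4, r_2 = -2


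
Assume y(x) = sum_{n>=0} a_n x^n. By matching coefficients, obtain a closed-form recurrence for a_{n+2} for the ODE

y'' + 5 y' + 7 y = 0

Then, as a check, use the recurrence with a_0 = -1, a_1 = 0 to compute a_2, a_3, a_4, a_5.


Substitute y = sum_n a_n x^n.
y''(x) has coefficient (n+2)(n+1) a_{n+2} at x^n;
5 y'(x) has coefficient 5 (n+1) a_{n+1} at x^n;
7 y(x) has coefficient 7 a_n at x^n.
Matching x^n: (n+2)(n+1) a_{n+2} + 5 (n+1) a_{n+1} + 7 a_n = 0.
Thus a_{n+2} = [-5 (n+1) a_{n+1} - 7 a_n] / ((n+1)(n+2)).

Check with a_0 = -1, a_1 = 0 (apply the recurrence for n = 0, 1, 2, 3): a_0 = -1, a_1 = 0, a_2 = 7/2, a_3 = -35/6, a_4 = 21/4, a_5 = -77/24.

a_(n+2) = [-5 (n+1) a_(n+1) - 7 a_n] / ((n+1)(n+2)); check: a_0 = -1, a_1 = 0, a_2 = 7/2, a_3 = -35/6, a_4 = 21/4, a_5 = -77/24


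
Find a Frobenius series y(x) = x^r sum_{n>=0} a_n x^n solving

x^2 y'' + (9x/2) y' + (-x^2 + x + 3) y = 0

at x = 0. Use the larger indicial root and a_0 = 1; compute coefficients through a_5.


Write in Frobenius form y'' + (p(x)/x) y' + (q(x)/x^2) y = 0:
  p(x) = 9/2,  q(x) = -x^2 + x + 3.
Indicial equation: r(r-1) + (9/2) r + (3) = 0 -> roots r_1 = -3/2, r_2 = -2.
Take r = r_1 = -3/2. Let y(x) = x^r sum_{n>=0} a_n x^n with a_0 = 1.
Substitute y = x^r sum a_n x^n and match x^{r+n}. The recurrence is
  D(n) a_n + 1 a_{n-1} - 1 a_{n-2} = 0,  where D(n) = (r+n)(r+n-1) + (9/2)(r+n) + (3).
  a_n = [-1 a_{n-1} + 1 a_{n-2}] / D(n).
Since the indicial polynomial factors as (r - r_1)(r - r_2), D(n) = (r_1 + n - r_1)(r_1 + n - r_2) = n(n + 1/2).
Evaluating step by step (a_0 = 1):
  n = 1: D(1) = 1(1 + 1/2) = 3/2; numerator = -1(1) = -1; a_1 = (-1)/(3/2) = -2/3
  n = 2: D(2) = 2(2 + 1/2) = 5; numerator = -1(-2/3) + 1(1) = 5/3; a_2 = (5/3)/(5) = 1/3
  n = 3: D(3) = 3(3 + 1/2) = 21/2; numerator = -1(1/3) + 1(-2/3) = -1; a_3 = (-1)/(21/2) = -2/21
  n = 4: D(4) = 4(4 + 1/2) = 18; numerator = -1(-2/21) + 1(1/3) = 3/7; a_4 = (3/7)/(18) = 1/42
  n = 5: D(5) = 5(5 + 1/2) = 55/2; numerator = -1(1/42) + 1(-2/21) = -5/42; a_5 = (-5/42)/(55/2) = -1/231

r = -3/2; a_0 = 1; a_1 = -2/3; a_2 = 1/3; a_3 = -2/21; a_4 = 1/42; a_5 = -1/231


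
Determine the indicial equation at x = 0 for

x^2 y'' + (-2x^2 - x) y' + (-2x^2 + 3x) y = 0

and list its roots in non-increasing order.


Divide by x^2 to reach normal form y'' + P_1(x) y' + P_2(x) y = 0 with P_1(x) = -2 - 1/x and P_2(x) = -2 + 3/x.
x = 0 is a singular point because the y'-coefficient -2 - 1/x has a pole at x = 0 and the y-coefficient -2 + 3/x has a pole at x = 0.
It is a regular singular point because x P_1(x) = p(x) = -2x - 1 and x^2 P_2(x) = q(x) = -2x^2 + 3x are polynomials, hence analytic at x = 0.
p(0) = -1,  q(0) = 0.
Indicial equation: r(r-1) + p(0) r + q(0) = 0, i.e. r^2 + (p(0) - 1) r + q(0) = 0, i.e. r^2 - 2 r = 0.
Discriminant: (-2)^2 - 4(0) = 4, so r = (2 ± 2)/2.
Solving: r_1 = 2, r_2 = 0.

indicial: r^2 - 2 r = 0; roots r_1 = 2, r_2 = 0


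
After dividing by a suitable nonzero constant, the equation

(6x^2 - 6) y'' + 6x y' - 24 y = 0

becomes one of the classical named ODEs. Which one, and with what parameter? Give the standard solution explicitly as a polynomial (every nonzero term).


All three coefficients share the factor -6; dividing through by -6 gives  (1 - x^2) y'' - x y' + 4 y = 0.
This matches the Chebyshev equation (1 - x^2) y'' - x y' + n^2 y = 0 (note the -x y' term, not -2x y') with n^2 = 4, so n = 2; the polynomial solution is T_2(x).
With y = sum_k a_k x^k, matching x^k gives (k+2)(k+1) a_{k+2} = (k^2 - n^2) a_k = (k - 2)(k + 2) a_k. The right side vanishes at k = 2, so the series with the parity of 2 terminates at degree 2.
Standard normalization: leading coefficient of T_n is 2^(n-1), so a_2 = 2^1 = 2. Work downward with a_k = (k+1)(k+2) a_{k+2} / ((k - 2)(k + 2)):
  a_0 = (1)(2)(2) / ((0 - 2)(0 + 2)) = 4/(-4) = -1
Hence T_2(x) = 2 x^2 - 1.

T_2(x); series = 2 x^2 - 1


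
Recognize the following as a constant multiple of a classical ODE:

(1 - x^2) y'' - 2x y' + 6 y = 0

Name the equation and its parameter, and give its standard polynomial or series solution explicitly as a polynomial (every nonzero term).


The equation is already in a standard form:  (1 - x^2) y'' - 2x y' + 6 y = 0.
This matches the Legendre equation (1 - x^2) y'' - 2x y' + n(n+1) y = 0 (note the -2x y' term) with n(n+1) = 6, so n = 2; the polynomial solution is P_2(x).
With y = sum_k a_k x^k, matching x^k gives (k+2)(k+1) a_{k+2} = [k(k+1) - n(n+1)] a_k = (k - 2)(k + 3) a_k. The right side vanishes at k = 2, so the series with the parity of 2 terminates at degree 2.
Standard normalization (P_n(1) = 1): leading coefficient (2n)!/(2^n (n!)^2) = 24/(4*4) = 3/2, so a_2 = 3/2. Work downward with a_k = (k+1)(k+2) a_{k+2} / ((k - 2)(k + 3)):
  a_0 = (1)(2)(3/2) / ((0 - 2)(0 + 3)) = 3/(-6) = -1/2
Hence P_2(x) = 3 x^2/2 - 1/2.

P_2(x); series = 3 x^2/2 - 1/2


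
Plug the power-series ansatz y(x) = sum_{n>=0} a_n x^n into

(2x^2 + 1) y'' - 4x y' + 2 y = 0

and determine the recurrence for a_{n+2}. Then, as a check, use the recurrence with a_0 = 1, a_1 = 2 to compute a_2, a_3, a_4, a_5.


Substitute y = sum_n a_n x^n.
(1 + 2 x^2) y'' contributes (n+2)(n+1) a_{n+2} + 2 n(n-1) a_n at x^n.
-4 x y'(x) contributes -4 n a_n at x^n.
2 y(x) contributes 2 a_n at x^n.
Matching x^n: (n+2)(n+1) a_{n+2} + (2 n(n-1) - 4 n + 2) a_n = 0.
Thus a_{n+2} = (-2 n(n-1) + 4 n - 2) / ((n+1)(n+2)) * a_n.

Check with a_0 = 1, a_1 = 2 (apply the recurrence for n = 0, 1, 2, 3): a_0 = 1, a_1 = 2, a_2 = -1, a_3 = 2/3, a_4 = -1/6, a_5 = -1/15.

a_(n+2) = (-2 n(n-1) + 4 n - 2) / ((n+1)(n+2)) * a_n; check: a_0 = 1, a_1 = 2, a_2 = -1, a_3 = 2/3, a_4 = -1/6, a_5 = -1/15


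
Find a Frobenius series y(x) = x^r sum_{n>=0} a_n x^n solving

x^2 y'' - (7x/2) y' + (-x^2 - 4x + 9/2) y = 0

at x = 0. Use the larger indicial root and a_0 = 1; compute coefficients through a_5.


Write in Frobenius form y'' + (p(x)/x) y' + (q(x)/x^2) y = 0:
  p(x) = -7/2,  q(x) = -x^2 - 4x + 9/2.
Indicial equation: r(r-1) + (-7/2) r + (9/2) = 0 -> roots r_1 = 3, r_2 = 3/2.
Take r = r_1 = 3. Let y(x) = x^r sum_{n>=0} a_n x^n with a_0 = 1.
Substitute y = x^r sum a_n x^n and match x^{r+n}. The recurrence is
  D(n) a_n - 4 a_{n-1} - 1 a_{n-2} = 0,  where D(n) = (r+n)(r+n-1) + (-7/2)(r+n) + (9/2).
  a_n = [4 a_{n-1} + 1 a_{n-2}] / D(n).
Since the indicial polynomial factors as (r - r_1)(r - r_2), D(n) = (r_1 + n - r_1)(r_1 + n - r_2) = n(n + 3/2).
Evaluating step by step (a_0 = 1):
  n = 1: D(1) = 1(1 + 3/2) = 5/2; numerator = 4(1) = 4; a_1 = (4)/(5/2) = 8/5
  n = 2: D(2) = 2(2 + 3/2) = 7; numerator = 4(8/5) + 1(1) = 37/5; a_2 = (37/5)/(7) = 37/35
  n = 3: D(3) = 3(3 + 3/2) = 27/2; numerator = 4(37/35) + 1(8/5) = 204/35; a_3 = (204/35)/(27/2) = 136/315
  n = 4: D(4) = 4(4 + 3/2) = 22; numerator = 4(136/315) + 1(37/35) = 877/315; a_4 = (877/315)/(22) = 877/6930
  n = 5: D(5) = 5(5 + 3/2) = 65/2; numerator = 4(877/6930) + 1(136/315) = 650/693; a_5 = (650/693)/(65/2) = 20/693

r = 3; a_0 = 1; a_1 = 8/5; a_2 = 37/35; a_3 = 136/315; a_4 = 877/6930; a_5 = 20/693


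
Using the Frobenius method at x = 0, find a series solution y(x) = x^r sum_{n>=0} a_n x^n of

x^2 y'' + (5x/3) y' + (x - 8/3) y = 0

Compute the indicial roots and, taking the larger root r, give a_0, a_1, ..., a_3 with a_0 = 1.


Write in Frobenius form y'' + (p(x)/x) y' + (q(x)/x^2) y = 0:
  p(x) = 5/3,  q(x) = x - 8/3.
Indicial equation: r(r-1) + (5/3) r + (-8/3) = 0 -> roots r_1 = 4/3, r_2 = -2.
Take r = r_1 = 4/3. Let y(x) = x^r sum_{n>=0} a_n x^n with a_0 = 1.
Substitute y = x^r sum a_n x^n and match x^{r+n}. The recurrence is
  D(n) a_n + 1 a_{n-1} = 0,  where D(n) = (r+n)(r+n-1) + (5/3)(r+n) + (-8/3).
  a_n = -1 / D(n) * a_{n-1}.
Since the indicial polynomial factors as (r - r_1)(r - r_2), D(n) = (r_1 + n - r_1)(r_1 + n - r_2) = n(n + 10/3).
Evaluating step by step (a_0 = 1):
  n = 1: D(1) = 1(1 + 10/3) = 13/3; numerator = -1(1) = -1; a_1 = (-1)/(13/3) = -3/13
  n = 2: D(2) = 2(2 + 10/3) = 32/3; numerator = -1(-3/13) = 3/13; a_2 = (3/13)/(32/3) = 9/416
  n = 3: D(3) = 3(3 + 10/3) = 19; numerator = -1(9/416) = -9/416; a_3 = (-9/416)/(19) = -9/7904

r = 4/3; a_0 = 1; a_1 = -3/13; a_2 = 9/416; a_3 = -9/7904


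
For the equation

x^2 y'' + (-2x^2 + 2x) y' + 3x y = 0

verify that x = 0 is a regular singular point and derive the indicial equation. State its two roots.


Divide by x^2 to reach normal form y'' + P_1(x) y' + P_2(x) y = 0 with P_1(x) = -2 + 2/x and P_2(x) = 3/x.
x = 0 is a singular point because the y'-coefficient -2 + 2/x has a pole at x = 0 and the y-coefficient 3/x has a pole at x = 0.
It is a regular singular point because x P_1(x) = p(x) = 2 - 2x and x^2 P_2(x) = q(x) = 3x are polynomials, hence analytic at x = 0.
p(0) = 2,  q(0) = 0.
Indicial equation: r(r-1) + p(0) r + q(0) = 0, i.e. r^2 + (p(0) - 1) r + q(0) = 0, i.e. r^2 + 1 r = 0.
Discriminant: (1)^2 - 4(0) = 1, so r = (-1 ± 1)/2.
Solving: r_1 = 0, r_2 = -1.

indicial: r^2 + 1 r = 0; roots r_1 = 0, r_2 = -1


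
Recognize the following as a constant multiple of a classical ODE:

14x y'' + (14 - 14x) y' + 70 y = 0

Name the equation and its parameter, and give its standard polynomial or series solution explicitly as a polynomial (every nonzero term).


All three coefficients share the factor 14; dividing through by 14 gives  x y'' + (1 - x) y' + 5 y = 0.
This matches the Laguerre equation x y'' + (1 - x) y' + n y = 0 with n = 5; the polynomial solution is L_5(x).
With y = sum_k a_k x^k, matching x^k gives (k+1)k a_{k+1} + (k+1) a_{k+1} - k a_k + n a_k = 0, i.e. (k+1)^2 a_{k+1} = (k - n) a_k = (k - 5) a_k. The right side vanishes at k = 5, so the series terminates at degree 5.
Standard normalization L_n(0) = 1 gives a_0 = 1. Work upward with a_{k+1} = (k - 5) a_k / (k+1)^2:
  a_1 = (0 - 5)(1) / 1^2 = -5/1 = -5
  a_2 = (1 - 5)(-5) / 2^2 = 20/4 = 5
  a_3 = (2 - 5)(5) / 3^2 = -15/9 = -5/3
  a_4 = (3 - 5)(-5/3) / 4^2 = (10/3)/16 = 5/24
  a_5 = (4 - 5)(5/24) / 5^2 = (-5/24)/25 = -1/120
Hence L_5(x) = -x^5/120 + 5 x^4/24 - 5 x^3/3 + 5 x^2 - 5 x + 1.

L_5(x); series = -x^5/120 + 5 x^4/24 - 5 x^3/3 + 5 x^2 - 5 x + 1


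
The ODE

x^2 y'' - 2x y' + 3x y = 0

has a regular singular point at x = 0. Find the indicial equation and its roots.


Divide by x^2 to reach normal form y'' + P_1(x) y' + P_2(x) y = 0 with P_1(x) = -2/x and P_2(x) = 3/x.
x = 0 is a singular point because the y'-coefficient -2/x has a pole at x = 0 and the y-coefficient 3/x has a pole at x = 0.
It is a regular singular point because x P_1(x) = p(x) = -2 and x^2 P_2(x) = q(x) = 3x are polynomials, hence analytic at x = 0.
p(0) = -2,  q(0) = 0.
Indicial equation: r(r-1) + p(0) r + q(0) = 0, i.e. r^2 + (p(0) - 1) r + q(0) = 0, i.e. r^2 - 3 r = 0.
Discriminant: (-3)^2 - 4(0) = 9, so r = (3 ± 3)/2.
Solving: r_1 = 3, r_2 = 0.

indicial: r^2 - 3 r = 0; roots r_1 = 3, r_2 = 0


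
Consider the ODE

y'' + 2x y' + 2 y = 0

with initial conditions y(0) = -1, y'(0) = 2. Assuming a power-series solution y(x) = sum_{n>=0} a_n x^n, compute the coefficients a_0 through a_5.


Ansatz: y(x) = sum_{n>=0} a_n x^n, so y'(x) = sum_{n>=1} n a_n x^(n-1) and y''(x) = sum_{n>=2} n(n-1) a_n x^(n-2).
Substitute into P(x) y'' + Q(x) y' + R(x) y = 0 with P(x) = 1, Q(x) = 2x, R(x) = 2, and match powers of x.
Initial conditions: a_0 = -1, a_1 = 2.
Setting the coefficient of each power of x to zero and solving order by order (substituting the coefficients already found):
  x^0: 2 a_2 + 2 a_0 = 0  ->  2 a_2 = -2 a_0 = 2  ->  a_2 = 1
  x^1: 6 a_3 + 4 a_1 = 0  ->  6 a_3 = -4 a_1 = -8  ->  a_3 = -4/3
  x^2: 12 a_4 + 6 a_2 = 0  ->  12 a_4 = -6 a_2 = -6  ->  a_4 = -1/2
  x^3: 20 a_5 + 8 a_3 = 0  ->  20 a_5 = -8 a_3 = 32/3  ->  a_5 = 8/15
Truncated series: y(x) = -1 + 2 x + x^2 - (4/3) x^3 - (1/2) x^4 + (8/15) x^5 + O(x^6).

a_0 = -1; a_1 = 2; a_2 = 1; a_3 = -4/3; a_4 = -1/2; a_5 = 8/15


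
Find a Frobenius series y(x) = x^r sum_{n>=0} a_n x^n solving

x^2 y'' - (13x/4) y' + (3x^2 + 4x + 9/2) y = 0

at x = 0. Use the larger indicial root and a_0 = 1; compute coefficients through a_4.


Write in Frobenius form y'' + (p(x)/x) y' + (q(x)/x^2) y = 0:
  p(x) = -13/4,  q(x) = 3x^2 + 4x + 9/2.
Indicial equation: r(r-1) + (-13/4) r + (9/2) = 0 -> roots r_1 = 9/4, r_2 = 2.
Take r = r_1 = 9/4. Let y(x) = x^r sum_{n>=0} a_n x^n with a_0 = 1.
Substitute y = x^r sum a_n x^n and match x^{r+n}. The recurrence is
  D(n) a_n + 4 a_{n-1} + 3 a_{n-2} = 0,  where D(n) = (r+n)(r+n-1) + (-13/4)(r+n) + (9/2).
  a_n = [-4 a_{n-1} - 3 a_{n-2}] / D(n).
Since the indicial polynomial factors as (r - r_1)(r - r_2), D(n) = (r_1 + n - r_1)(r_1 + n - r_2) = n(n + 1/4).
Evaluating step by step (a_0 = 1):
  n = 1: D(1) = 1(1 + 1/4) = 5/4; numerator = -4(1) = -4; a_1 = (-4)/(5/4) = -16/5
  n = 2: D(2) = 2(2 + 1/4) = 9/2; numerator = -4(-16/5) - 3(1) = 49/5; a_2 = (49/5)/(9/2) = 98/45
  n = 3: D(3) = 3(3 + 1/4) = 39/4; numerator = -4(98/45) - 3(-16/5) = 8/9; a_3 = (8/9)/(39/4) = 32/351
  n = 4: D(4) = 4(4 + 1/4) = 17; numerator = -4(32/351) - 3(98/45) = -12106/1755; a_4 = (-12106/1755)/(17) = -12106/29835

r = 9/4; a_0 = 1; a_1 = -16/5; a_2 = 98/45; a_3 = 32/351; a_4 = -12106/29835


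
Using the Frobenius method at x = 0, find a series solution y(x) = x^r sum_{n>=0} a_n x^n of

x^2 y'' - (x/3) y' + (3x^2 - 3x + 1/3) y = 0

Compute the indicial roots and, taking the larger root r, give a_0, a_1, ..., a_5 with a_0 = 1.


Write in Frobenius form y'' + (p(x)/x) y' + (q(x)/x^2) y = 0:
  p(x) = -1/3,  q(x) = 3x^2 - 3x + 1/3.
Indicial equation: r(r-1) + (-1/3) r + (1/3) = 0 -> roots r_1 = 1, r_2 = 1/3.
Take r = r_1 = 1. Let y(x) = x^r sum_{n>=0} a_n x^n with a_0 = 1.
Substitute y = x^r sum a_n x^n and match x^{r+n}. The recurrence is
  D(n) a_n - 3 a_{n-1} + 3 a_{n-2} = 0,  where D(n) = (r+n)(r+n-1) + (-1/3)(r+n) + (1/3).
  a_n = [3 a_{n-1} - 3 a_{n-2}] / D(n).
Since the indicial polynomial factors as (r - r_1)(r - r_2), D(n) = (r_1 + n - r_1)(r_1 + n - r_2) = n(n + 2/3).
Evaluating step by step (a_0 = 1):
  n = 1: D(1) = 1(1 + 2/3) = 5/3; numerator = 3(1) = 3; a_1 = (3)/(5/3) = 9/5
  n = 2: D(2) = 2(2 + 2/3) = 16/3; numerator = 3(9/5) - 3(1) = 12/5; a_2 = (12/5)/(16/3) = 9/20
  n = 3: D(3) = 3(3 + 2/3) = 11; numerator = 3(9/20) - 3(9/5) = -81/20; a_3 = (-81/20)/(11) = -81/220
  n = 4: D(4) = 4(4 + 2/3) = 56/3; numerator = 3(-81/220) - 3(9/20) = -27/11; a_4 = (-27/11)/(56/3) = -81/616
  n = 5: D(5) = 5(5 + 2/3) = 85/3; numerator = 3(-81/616) - 3(-81/220) = 2187/3080; a_5 = (2187/3080)/(85/3) = 6561/261800

r = 1; a_0 = 1; a_1 = 9/5; a_2 = 9/20; a_3 = -81/220; a_4 = -81/616; a_5 = 6561/261800


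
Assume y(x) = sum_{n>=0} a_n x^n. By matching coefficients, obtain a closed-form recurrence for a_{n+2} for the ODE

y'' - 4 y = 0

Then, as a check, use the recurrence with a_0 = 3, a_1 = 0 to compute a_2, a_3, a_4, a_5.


Substitute y = sum_n a_n x^n into y'' + (const) y = 0.
y''(x) = sum_{n>=0} (n+2)(n+1) a_{n+2} x^n.
The ODE becomes sum_n [(n+2)(n+1) a_{n+2} - 4 a_n] x^n = 0.
Setting each coefficient to zero gives the recurrence:
  (n+2)(n+1) a_{n+2} - 4 a_n = 0,
  a_{n+2} = 4 / ((n+1)(n+2)) a_n.

Check with a_0 = 3, a_1 = 0 (apply the recurrence for n = 0, 1, 2, 3): a_0 = 3, a_1 = 0, a_2 = 6, a_3 = 0, a_4 = 2, a_5 = 0.

a_{n+2} = 4/((n+1)(n+2)) * a_n; check: a_0 = 3, a_1 = 0, a_2 = 6, a_3 = 0, a_4 = 2, a_5 = 0


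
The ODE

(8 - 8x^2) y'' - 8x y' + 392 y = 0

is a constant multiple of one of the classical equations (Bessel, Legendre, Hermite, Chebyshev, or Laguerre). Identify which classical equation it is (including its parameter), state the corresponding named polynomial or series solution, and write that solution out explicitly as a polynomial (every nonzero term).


All three coefficients share the factor 8; dividing through by 8 gives  (1 - x^2) y'' - x y' + 49 y = 0.
This matches the Chebyshev equation (1 - x^2) y'' - x y' + n^2 y = 0 (note the -x y' term, not -2x y') with n^2 = 49, so n = 7; the polynomial solution is T_7(x).
With y = sum_k a_k x^k, matching x^k gives (k+2)(k+1) a_{k+2} = (k^2 - n^2) a_k = (k - 7)(k + 7) a_k. The right side vanishes at k = 7, so the series with the parity of 7 terminates at degree 7.
Standard normalization: leading coefficient of T_n is 2^(n-1), so a_7 = 2^6 = 64. Work downward with a_k = (k+1)(k+2) a_{k+2} / ((k - 7)(k + 7)):
  a_5 = (6)(7)(64) / ((5 - 7)(5 + 7)) = 2688/(-24) = -112
  a_3 = (4)(5)(-112) / ((3 - 7)(3 + 7)) = -2240/(-40) = 56
  a_1 = (2)(3)(56) / ((1 - 7)(1 + 7)) = 336/(-48) = -7
Hence T_7(x) = 64 x^7 - 112 x^5 + 56 x^3 - 7 x.

T_7(x); series = 64 x^7 - 112 x^5 + 56 x^3 - 7 x


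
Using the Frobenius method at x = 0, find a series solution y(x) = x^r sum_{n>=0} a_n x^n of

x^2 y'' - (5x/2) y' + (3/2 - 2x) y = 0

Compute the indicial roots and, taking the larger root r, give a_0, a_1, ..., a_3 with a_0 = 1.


Write in Frobenius form y'' + (p(x)/x) y' + (q(x)/x^2) y = 0:
  p(x) = -5/2,  q(x) = 3/2 - 2x.
Indicial equation: r(r-1) + (-5/2) r + (3/2) = 0 -> roots r_1 = 3, r_2 = 1/2.
Take r = r_1 = 3. Let y(x) = x^r sum_{n>=0} a_n x^n with a_0 = 1.
Substitute y = x^r sum a_n x^n and match x^{r+n}. The recurrence is
  D(n) a_n - 2 a_{n-1} = 0,  where D(n) = (r+n)(r+n-1) + (-5/2)(r+n) + (3/2).
  a_n = 2 / D(n) * a_{n-1}.
Since the indicial polynomial factors as (r - r_1)(r - r_2), D(n) = (r_1 + n - r_1)(r_1 + n - r_2) = n(n + 5/2).
Evaluating step by step (a_0 = 1):
  n = 1: D(1) = 1(1 + 5/2) = 7/2; numerator = 2(1) = 2; a_1 = (2)/(7/2) = 4/7
  n = 2: D(2) = 2(2 + 5/2) = 9; numerator = 2(4/7) = 8/7; a_2 = (8/7)/(9) = 8/63
  n = 3: D(3) = 3(3 + 5/2) = 33/2; numerator = 2(8/63) = 16/63; a_3 = (16/63)/(33/2) = 32/2079

r = 3; a_0 = 1; a_1 = 4/7; a_2 = 8/63; a_3 = 32/2079


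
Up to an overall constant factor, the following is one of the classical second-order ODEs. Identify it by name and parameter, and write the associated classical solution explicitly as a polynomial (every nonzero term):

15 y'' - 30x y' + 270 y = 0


All three coefficients share the factor 15; dividing through by 15 gives  y'' - 2x y' + 18 y = 0.
This matches the Hermite equation y'' - 2x y' + 2n y = 0 with 2n = 18, so n = 9; the polynomial solution is H_9(x).
With y = sum_k a_k x^k, matching x^k gives (k+2)(k+1) a_{k+2} = 2(k - n) a_k = 2(k - 9) a_k. The right side vanishes at k = 9, so the series with the parity of 9 terminates at degree 9.
Standard normalization: leading coefficient of H_n is 2^n, so a_9 = 2^9 = 512. Work downward with a_k = (k+1)(k+2) a_{k+2} / (2(k - n)):
  a_7 = (8)(9)(512) / (2(7 - 9)) = 36864/(-4) = -9216
  a_5 = (6)(7)(-9216) / (2(5 - 9)) = -387072/(-8) = 48384
  a_3 = (4)(5)(48384) / (2(3 - 9)) = 967680/(-12) = -80640
  a_1 = (2)(3)(-80640) / (2(1 - 9)) = -483840/(-16) = 30240
Hence H_9(x) = 512 x^9 - 9216 x^7 + 48384 x^5 - 80640 x^3 + 30240 x.

H_9(x); series = 512 x^9 - 9216 x^7 + 48384 x^5 - 80640 x^3 + 30240 x


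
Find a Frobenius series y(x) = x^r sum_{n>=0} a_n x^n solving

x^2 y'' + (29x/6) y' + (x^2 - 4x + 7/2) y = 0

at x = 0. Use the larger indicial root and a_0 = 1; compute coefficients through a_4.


Write in Frobenius form y'' + (p(x)/x) y' + (q(x)/x^2) y = 0:
  p(x) = 29/6,  q(x) = x^2 - 4x + 7/2.
Indicial equation: r(r-1) + (29/6) r + (7/2) = 0 -> roots r_1 = -3/2, r_2 = -7/3.
Take r = r_1 = -3/2. Let y(x) = x^r sum_{n>=0} a_n x^n with a_0 = 1.
Substitute y = x^r sum a_n x^n and match x^{r+n}. The recurrence is
  D(n) a_n - 4 a_{n-1} + 1 a_{n-2} = 0,  where D(n) = (r+n)(r+n-1) + (29/6)(r+n) + (7/2).
  a_n = [4 a_{n-1} - 1 a_{n-2}] / D(n).
Since the indicial polynomial factors as (r - r_1)(r - r_2), D(n) = (r_1 + n - r_1)(r_1 + n - r_2) = n(n + 5/6).
Evaluating step by step (a_0 = 1):
  n = 1: D(1) = 1(1 + 5/6) = 11/6; numerator = 4(1) = 4; a_1 = (4)/(11/6) = 24/11
  n = 2: D(2) = 2(2 + 5/6) = 17/3; numerator = 4(24/11) - 1(1) = 85/11; a_2 = (85/11)/(17/3) = 15/11
  n = 3: D(3) = 3(3 + 5/6) = 23/2; numerator = 4(15/11) - 1(24/11) = 36/11; a_3 = (36/11)/(23/2) = 72/253
  n = 4: D(4) = 4(4 + 5/6) = 58/3; numerator = 4(72/253) - 1(15/11) = -57/253; a_4 = (-57/253)/(58/3) = -171/14674

r = -3/2; a_0 = 1; a_1 = 24/11; a_2 = 15/11; a_3 = 72/253; a_4 = -171/14674


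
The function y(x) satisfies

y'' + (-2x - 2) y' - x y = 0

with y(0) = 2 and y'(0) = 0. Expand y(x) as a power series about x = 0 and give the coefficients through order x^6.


Ansatz: y(x) = sum_{n>=0} a_n x^n, so y'(x) = sum_{n>=1} n a_n x^(n-1) and y''(x) = sum_{n>=2} n(n-1) a_n x^(n-2).
Substitute into P(x) y'' + Q(x) y' + R(x) y = 0 with P(x) = 1, Q(x) = -2x - 2, R(x) = -x, and match powers of x.
Initial conditions: a_0 = 2, a_1 = 0.
Setting the coefficient of each power of x to zero and solving order by order (substituting the coefficients already found):
  x^0: 2 a_2 - 2 a_1 = 0  ->  2 a_2 = 2 a_1 = 0  ->  a_2 = 0
  x^1: 6 a_3 - 4 a_2 - 2 a_1 - a_0 = 0  ->  6 a_3 = 4 a_2 + 2 a_1 + a_0 = 2  ->  a_3 = 1/3
  x^2: 12 a_4 - 6 a_3 - 4 a_2 - a_1 = 0  ->  12 a_4 = 6 a_3 + 4 a_2 + a_1 = 2  ->  a_4 = 1/6
  x^3: 20 a_5 - 8 a_4 - 6 a_3 - a_2 = 0  ->  20 a_5 = 8 a_4 + 6 a_3 + a_2 = 10/3  ->  a_5 = 1/6
  x^4: 30 a_6 - 10 a_5 - 8 a_4 - a_3 = 0  ->  30 a_6 = 10 a_5 + 8 a_4 + a_3 = 10/3  ->  a_6 = 1/9
Truncated series: y(x) = 2 + (1/3) x^3 + (1/6) x^4 + (1/6) x^5 + (1/9) x^6 + O(x^7).

a_0 = 2; a_1 = 0; a_2 = 0; a_3 = 1/3; a_4 = 1/6; a_5 = 1/6; a_6 = 1/9


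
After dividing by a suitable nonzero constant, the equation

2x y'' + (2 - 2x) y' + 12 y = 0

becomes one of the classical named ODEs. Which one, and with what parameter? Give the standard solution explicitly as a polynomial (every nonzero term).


All three coefficients share the factor 2; dividing through by 2 gives  x y'' + (1 - x) y' + 6 y = 0.
This matches the Laguerre equation x y'' + (1 - x) y' + n y = 0 with n = 6; the polynomial solution is L_6(x).
With y = sum_k a_k x^k, matching x^k gives (k+1)k a_{k+1} + (k+1) a_{k+1} - k a_k + n a_k = 0, i.e. (k+1)^2 a_{k+1} = (k - n) a_k = (k - 6) a_k. The right side vanishes at k = 6, so the series terminates at degree 6.
Standard normalization L_n(0) = 1 gives a_0 = 1. Work upward with a_{k+1} = (k - 6) a_k / (k+1)^2:
  a_1 = (0 - 6)(1) / 1^2 = -6/1 = -6
  a_2 = (1 - 6)(-6) / 2^2 = 30/4 = 15/2
  a_3 = (2 - 6)(15/2) / 3^2 = -30/9 = -10/3
  a_4 = (3 - 6)(-10/3) / 4^2 = 10/16 = 5/8
  a_5 = (4 - 6)(5/8) / 5^2 = (-5/4)/25 = -1/20
  a_6 = (5 - 6)(-1/20) / 6^2 = (1/20)/36 = 1/720
Hence L_6(x) = x^6/720 - x^5/20 + 5 x^4/8 - 10 x^3/3 + 15 x^2/2 - 6 x + 1.

L_6(x); series = x^6/720 - x^5/20 + 5 x^4/8 - 10 x^3/3 + 15 x^2/2 - 6 x + 1
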